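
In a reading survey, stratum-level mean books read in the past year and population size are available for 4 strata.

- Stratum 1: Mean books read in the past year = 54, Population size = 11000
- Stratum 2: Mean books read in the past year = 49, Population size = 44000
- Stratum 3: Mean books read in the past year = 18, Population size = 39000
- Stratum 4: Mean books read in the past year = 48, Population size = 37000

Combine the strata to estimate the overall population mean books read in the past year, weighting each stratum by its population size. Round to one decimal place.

39.9

Σ Nₕ·x̄ₕ = 54×11000 + 49×44000 + 18×39000 + 48×37000
  = 594000 + 2156000 + 702000 + 1776000 = 5228000
Σ Nₕ = 11000 + 44000 + 39000 + 37000 = 131000
Overall mean = 5228000 / 131000 = 39.908397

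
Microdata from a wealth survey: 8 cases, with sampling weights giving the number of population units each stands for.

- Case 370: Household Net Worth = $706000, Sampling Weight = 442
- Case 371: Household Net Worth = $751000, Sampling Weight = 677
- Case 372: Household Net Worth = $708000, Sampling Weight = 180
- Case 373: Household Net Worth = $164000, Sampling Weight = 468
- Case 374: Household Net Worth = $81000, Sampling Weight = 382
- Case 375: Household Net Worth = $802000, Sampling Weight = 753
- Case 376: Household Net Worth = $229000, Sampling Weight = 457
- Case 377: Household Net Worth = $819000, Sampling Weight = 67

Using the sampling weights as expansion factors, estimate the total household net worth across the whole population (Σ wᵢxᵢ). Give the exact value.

Weighted total = 706000×442 + 751000×677 + 708000×180 + 164000×468 + 81000×382 + 802000×753 + 229000×457 + 819000×67
  = 312052000 + 508427000 + 127440000 + 76752000 + 30942000 + 603906000 + 104653000 + 54873000 = 1819045000

1819045000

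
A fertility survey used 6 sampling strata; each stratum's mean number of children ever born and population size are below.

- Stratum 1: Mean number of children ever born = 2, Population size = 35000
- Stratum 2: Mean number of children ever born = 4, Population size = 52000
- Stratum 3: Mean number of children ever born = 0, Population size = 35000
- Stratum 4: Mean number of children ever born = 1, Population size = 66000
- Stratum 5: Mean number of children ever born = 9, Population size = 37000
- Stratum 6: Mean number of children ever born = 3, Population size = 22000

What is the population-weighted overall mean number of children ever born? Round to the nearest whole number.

Σ Nₕ·x̄ₕ = 2×35000 + 4×52000 + 0×35000 + 1×66000 + 9×37000 + 3×22000
  = 70000 + 208000 + 0 + 66000 + 333000 + 66000 = 743000
Σ Nₕ = 35000 + 52000 + 35000 + 66000 + 37000 + 22000 = 247000
Overall mean = 743000 / 247000 = 3.0080972

3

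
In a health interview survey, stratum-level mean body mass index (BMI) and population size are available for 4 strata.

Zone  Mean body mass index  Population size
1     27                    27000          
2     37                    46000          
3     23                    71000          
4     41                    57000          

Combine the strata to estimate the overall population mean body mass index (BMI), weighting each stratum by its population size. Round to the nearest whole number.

Σ Nₕ·x̄ₕ = 27×27000 + 37×46000 + 23×71000 + 41×57000
  = 6401000
Σ Nₕ = 27000 + 46000 + 71000 + 57000 = 201000
Overall mean = 6401000 / 201000 = 31.845771

32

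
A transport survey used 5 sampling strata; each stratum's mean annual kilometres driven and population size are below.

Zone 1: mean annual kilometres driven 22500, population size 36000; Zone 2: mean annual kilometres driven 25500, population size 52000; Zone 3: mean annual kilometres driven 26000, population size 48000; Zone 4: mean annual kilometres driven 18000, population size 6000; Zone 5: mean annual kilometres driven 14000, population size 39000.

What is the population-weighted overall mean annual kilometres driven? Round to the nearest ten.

22310

Σ Nₕ·x̄ₕ = 22500×36000 + 25500×52000 + 26000×48000 + 18000×6000 + 14000×39000
  = 4038000000
Σ Nₕ = 36000 + 52000 + 48000 + 6000 + 39000 = 181000
Overall mean = 4038000000 / 181000 = 22309.392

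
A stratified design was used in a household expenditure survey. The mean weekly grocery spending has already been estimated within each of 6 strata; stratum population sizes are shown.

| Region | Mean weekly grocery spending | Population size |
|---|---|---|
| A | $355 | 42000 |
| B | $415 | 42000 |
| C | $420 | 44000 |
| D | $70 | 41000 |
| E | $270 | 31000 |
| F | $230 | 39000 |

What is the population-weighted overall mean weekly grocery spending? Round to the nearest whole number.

297

Σ Nₕ·x̄ₕ = 355×42000 + 415×42000 + 420×44000 + 70×41000 + 270×31000 + 230×39000
  = 14910000 + 17430000 + 18480000 + 2870000 + 8370000 + 8970000 = 71030000
Σ Nₕ = 42000 + 42000 + 44000 + 41000 + 31000 + 39000 = 239000
Overall mean = 71030000 / 239000 = 297.19665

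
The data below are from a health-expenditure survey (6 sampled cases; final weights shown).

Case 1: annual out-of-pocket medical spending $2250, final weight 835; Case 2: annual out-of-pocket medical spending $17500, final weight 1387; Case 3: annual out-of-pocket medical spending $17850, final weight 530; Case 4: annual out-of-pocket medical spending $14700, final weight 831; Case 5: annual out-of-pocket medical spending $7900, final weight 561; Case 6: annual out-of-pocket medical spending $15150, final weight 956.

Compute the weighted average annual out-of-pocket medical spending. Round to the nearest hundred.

13100

Weighted sum = 2250×835 + 17500×1387 + 17850×530 + 14700×831 + 7900×561 + 15150×956
  = 1878750 + 24272500 + 9460500 + 12215700 + 4431900 + 14483400 = 66742750
Sum of weights = 835 + 1387 + 530 + 831 + 561 + 956 = 5100
Weighted mean = 66742750 / 5100 = 13086.814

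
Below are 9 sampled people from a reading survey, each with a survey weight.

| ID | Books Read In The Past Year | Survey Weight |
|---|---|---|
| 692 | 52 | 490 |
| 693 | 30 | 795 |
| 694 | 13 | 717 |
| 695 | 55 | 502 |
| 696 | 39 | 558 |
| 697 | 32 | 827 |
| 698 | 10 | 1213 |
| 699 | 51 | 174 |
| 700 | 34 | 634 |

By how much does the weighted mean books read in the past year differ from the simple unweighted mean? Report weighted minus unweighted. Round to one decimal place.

Unweighted sum = 316
Unweighted mean = 316 / 9 = 35.111111
Weighted sum = 52×490 + 30×795 + 13×717 + 55×502 + 39×558 + 32×827 + 10×1213 + 51×174 + 34×634
  = 25480 + 23850 + 9321 + 27610 + 21762 + 26464 + 12130 + 8874 + 21556 = 177047
Sum of weights = 490 + 795 + 717 + 502 + 558 + 827 + 1213 + 174 + 634 = 5910
Weighted mean = 177047 / 5910 = 29.957191
Difference (weighted minus unweighted) = -5.1539199

-5.2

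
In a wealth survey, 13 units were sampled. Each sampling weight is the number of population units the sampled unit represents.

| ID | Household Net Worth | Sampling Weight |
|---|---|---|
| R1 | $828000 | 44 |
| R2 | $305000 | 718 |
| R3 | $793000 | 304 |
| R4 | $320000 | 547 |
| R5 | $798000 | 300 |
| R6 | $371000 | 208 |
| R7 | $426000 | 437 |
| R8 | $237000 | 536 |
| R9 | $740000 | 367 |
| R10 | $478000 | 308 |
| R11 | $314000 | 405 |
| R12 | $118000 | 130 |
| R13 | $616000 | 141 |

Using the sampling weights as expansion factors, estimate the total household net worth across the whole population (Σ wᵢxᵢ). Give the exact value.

1949466000

Weighted total = 1949466000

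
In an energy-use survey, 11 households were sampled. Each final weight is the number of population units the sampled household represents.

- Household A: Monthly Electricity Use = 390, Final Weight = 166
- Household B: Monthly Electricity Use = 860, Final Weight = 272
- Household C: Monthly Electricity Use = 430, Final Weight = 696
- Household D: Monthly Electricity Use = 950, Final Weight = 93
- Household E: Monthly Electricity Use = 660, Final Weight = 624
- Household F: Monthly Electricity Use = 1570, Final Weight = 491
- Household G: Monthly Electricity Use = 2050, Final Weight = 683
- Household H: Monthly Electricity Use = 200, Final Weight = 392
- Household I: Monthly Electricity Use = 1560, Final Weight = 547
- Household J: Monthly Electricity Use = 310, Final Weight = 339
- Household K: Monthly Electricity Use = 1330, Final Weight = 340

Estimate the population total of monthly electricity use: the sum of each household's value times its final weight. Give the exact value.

4758160

Weighted total = 390×166 + 860×272 + 430×696 + 950×93 + 660×624 + 1570×491 + 2050×683 + 200×392 + 1560×547 + 310×339 + 1330×340
  = 4758160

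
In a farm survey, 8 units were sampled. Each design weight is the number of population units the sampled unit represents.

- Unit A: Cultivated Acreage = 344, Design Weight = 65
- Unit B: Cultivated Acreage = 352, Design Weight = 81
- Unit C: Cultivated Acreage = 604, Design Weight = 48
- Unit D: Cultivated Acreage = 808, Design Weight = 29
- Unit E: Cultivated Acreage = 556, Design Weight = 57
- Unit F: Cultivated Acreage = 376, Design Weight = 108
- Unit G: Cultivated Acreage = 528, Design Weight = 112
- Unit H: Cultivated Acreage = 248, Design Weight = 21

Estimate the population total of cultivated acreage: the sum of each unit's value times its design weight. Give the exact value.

Weighted total = 344×65 + 352×81 + 604×48 + 808×29 + 556×57 + 376×108 + 528×112 + 248×21
  = 239940

239940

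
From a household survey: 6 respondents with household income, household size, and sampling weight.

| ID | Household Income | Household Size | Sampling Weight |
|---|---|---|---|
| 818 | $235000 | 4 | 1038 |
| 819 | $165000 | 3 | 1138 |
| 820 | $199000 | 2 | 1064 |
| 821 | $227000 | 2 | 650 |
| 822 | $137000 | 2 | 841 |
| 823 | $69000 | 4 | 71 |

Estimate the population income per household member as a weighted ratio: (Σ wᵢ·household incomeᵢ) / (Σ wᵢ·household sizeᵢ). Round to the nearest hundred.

Σ wᵢ·y = 235000×1038 + 165000×1138 + 199000×1064 + 227000×650 + 137000×841 + 69000×71
  = 911102000
Σ wᵢ·x = 4×1038 + 3×1138 + 2×1064 + 2×650 + 2×841 + 4×71
  = 12960
Ratio = 911102000 / 12960 = 70301.08

70300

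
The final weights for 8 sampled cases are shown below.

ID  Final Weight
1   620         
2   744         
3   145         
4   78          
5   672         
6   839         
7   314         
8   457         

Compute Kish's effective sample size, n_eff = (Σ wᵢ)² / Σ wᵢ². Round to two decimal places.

Σ wᵢ = 3869
Σ wᵢ² = 384400 + 553536 + 21025 + 6084 + 451584 + 703921 + 98596 + 208849 = 2427995
n_eff = 3869² / 2427995 = 14969161 / 2427995 = 6.1652355

6.17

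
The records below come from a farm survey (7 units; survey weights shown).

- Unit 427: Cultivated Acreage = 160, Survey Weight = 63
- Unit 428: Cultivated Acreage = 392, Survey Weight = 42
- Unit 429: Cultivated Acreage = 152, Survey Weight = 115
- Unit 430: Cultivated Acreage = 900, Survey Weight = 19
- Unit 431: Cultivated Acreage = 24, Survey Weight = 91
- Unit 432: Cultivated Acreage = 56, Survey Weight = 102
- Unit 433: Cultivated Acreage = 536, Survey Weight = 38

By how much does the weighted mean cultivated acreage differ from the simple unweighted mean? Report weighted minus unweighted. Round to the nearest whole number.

-127

Unweighted sum = 160 + 392 + 152 + 900 + 24 + 56 + 536 = 2220
Unweighted mean = 2220 / 7 = 317.14286
Weighted sum = 160×63 + 392×42 + 152×115 + 900×19 + 24×91 + 56×102 + 536×38
  = 89388
Sum of weights = 470
Weighted mean = 89388 / 470 = 190.18723
Difference (weighted minus unweighted) = -126.95562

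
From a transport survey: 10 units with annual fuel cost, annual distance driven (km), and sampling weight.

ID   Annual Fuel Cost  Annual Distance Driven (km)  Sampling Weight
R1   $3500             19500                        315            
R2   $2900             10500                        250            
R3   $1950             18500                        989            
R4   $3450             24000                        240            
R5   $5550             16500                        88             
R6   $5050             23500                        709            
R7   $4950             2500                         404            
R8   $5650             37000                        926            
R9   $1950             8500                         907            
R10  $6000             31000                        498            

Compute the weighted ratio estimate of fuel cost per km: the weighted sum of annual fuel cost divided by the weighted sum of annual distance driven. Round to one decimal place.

Σ wᵢ·y = 3500×315 + 2900×250 + 1950×989 + 3450×240 + 5550×88 + 5050×709 + 4950×404 + 5650×926 + 1950×907 + 6000×498
  = 1102500 + 725000 + 1928550 + 828000 + 488400 + 3580450 + 1999800 + 5231900 + 1768650 + 2988000 = 20641250
Σ wᵢ·x = 109357000
Ratio = 20641250 / 109357000 = 0.18875106

0.2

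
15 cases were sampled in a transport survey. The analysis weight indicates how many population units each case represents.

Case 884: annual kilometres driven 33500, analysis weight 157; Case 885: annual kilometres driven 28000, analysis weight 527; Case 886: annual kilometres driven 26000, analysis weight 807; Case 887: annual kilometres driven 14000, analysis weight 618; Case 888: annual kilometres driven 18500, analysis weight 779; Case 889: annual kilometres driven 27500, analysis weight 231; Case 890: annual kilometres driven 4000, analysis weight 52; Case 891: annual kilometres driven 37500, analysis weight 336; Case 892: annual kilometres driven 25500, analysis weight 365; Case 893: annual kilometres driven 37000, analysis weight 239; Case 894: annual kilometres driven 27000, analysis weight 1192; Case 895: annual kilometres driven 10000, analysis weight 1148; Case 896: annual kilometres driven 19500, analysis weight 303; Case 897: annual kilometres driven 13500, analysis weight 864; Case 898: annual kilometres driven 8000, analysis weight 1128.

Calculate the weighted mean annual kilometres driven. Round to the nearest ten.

19620

Weighted sum = 171632500
Sum of weights = 8746
Weighted mean = 171632500 / 8746 = 19624.114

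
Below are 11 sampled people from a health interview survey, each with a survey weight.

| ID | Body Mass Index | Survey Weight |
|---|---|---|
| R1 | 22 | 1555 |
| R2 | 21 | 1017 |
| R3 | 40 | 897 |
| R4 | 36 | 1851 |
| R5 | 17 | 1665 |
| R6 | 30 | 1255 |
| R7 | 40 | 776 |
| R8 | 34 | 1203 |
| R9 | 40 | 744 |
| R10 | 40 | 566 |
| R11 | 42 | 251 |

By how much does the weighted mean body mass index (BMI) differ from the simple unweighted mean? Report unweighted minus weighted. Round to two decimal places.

Unweighted sum = 22 + 21 + 40 + 36 + 17 + 30 + 40 + 34 + 40 + 40 + 42 = 362
Unweighted mean = 362 / 11 = 32.909091
Weighted sum = 22×1555 + 21×1017 + 40×897 + 36×1851 + 17×1665 + 30×1255 + 40×776 + 34×1203 + 40×744 + 40×566 + 42×251
  = 34210 + 21357 + 35880 + 66636 + 28305 + 37650 + 31040 + 40902 + 29760 + 22640 + 10542 = 358922
Sum of weights = 11780
Weighted mean = 358922 / 11780 = 30.468761
Difference (unweighted minus weighted) = 2.4403303

2.44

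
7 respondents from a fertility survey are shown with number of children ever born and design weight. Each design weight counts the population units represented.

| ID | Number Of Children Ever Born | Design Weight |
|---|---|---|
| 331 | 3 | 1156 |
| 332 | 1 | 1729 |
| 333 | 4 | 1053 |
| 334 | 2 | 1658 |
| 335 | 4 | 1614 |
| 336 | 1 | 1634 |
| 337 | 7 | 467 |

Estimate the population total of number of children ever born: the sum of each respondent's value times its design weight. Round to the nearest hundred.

24100

Weighted total = 3×1156 + 1×1729 + 4×1053 + 2×1658 + 4×1614 + 1×1634 + 7×467
  = 24084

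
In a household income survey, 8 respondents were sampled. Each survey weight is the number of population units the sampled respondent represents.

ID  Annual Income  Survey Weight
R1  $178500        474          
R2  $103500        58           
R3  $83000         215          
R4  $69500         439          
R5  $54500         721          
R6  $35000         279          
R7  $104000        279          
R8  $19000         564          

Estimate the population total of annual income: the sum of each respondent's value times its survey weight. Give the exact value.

227759000

Weighted total = 178500×474 + 103500×58 + 83000×215 + 69500×439 + 54500×721 + 35000×279 + 104000×279 + 19000×564
  = 84609000 + 6003000 + 17845000 + 30510500 + 39294500 + 9765000 + 29016000 + 10716000 = 227759000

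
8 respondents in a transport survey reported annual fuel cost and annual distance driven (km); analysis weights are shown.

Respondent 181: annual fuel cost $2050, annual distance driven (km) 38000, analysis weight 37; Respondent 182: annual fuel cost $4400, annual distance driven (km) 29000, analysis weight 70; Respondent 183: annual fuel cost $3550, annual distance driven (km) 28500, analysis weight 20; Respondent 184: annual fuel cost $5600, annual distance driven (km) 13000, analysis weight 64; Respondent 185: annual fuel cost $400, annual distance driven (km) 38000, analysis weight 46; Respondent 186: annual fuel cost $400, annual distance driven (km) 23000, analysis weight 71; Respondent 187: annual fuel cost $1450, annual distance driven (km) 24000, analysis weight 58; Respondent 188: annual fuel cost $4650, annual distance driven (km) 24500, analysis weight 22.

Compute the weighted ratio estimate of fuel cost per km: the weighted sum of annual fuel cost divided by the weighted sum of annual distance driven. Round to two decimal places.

0.10

Σ wᵢ·y = 2050×37 + 4400×70 + 3550×20 + 5600×64 + 400×46 + 400×71 + 1450×58 + 4650×22
  = 75850 + 308000 + 71000 + 358400 + 18400 + 28400 + 84100 + 102300 = 1046450
Σ wᵢ·x = 38000×37 + 29000×70 + 28500×20 + 13000×64 + 38000×46 + 23000×71 + 24000×58 + 24500×22
  = 1406000 + 2030000 + 570000 + 832000 + 1748000 + 1633000 + 1392000 + 539000 = 10150000
Ratio = 1046450 / 10150000 = 0.10309852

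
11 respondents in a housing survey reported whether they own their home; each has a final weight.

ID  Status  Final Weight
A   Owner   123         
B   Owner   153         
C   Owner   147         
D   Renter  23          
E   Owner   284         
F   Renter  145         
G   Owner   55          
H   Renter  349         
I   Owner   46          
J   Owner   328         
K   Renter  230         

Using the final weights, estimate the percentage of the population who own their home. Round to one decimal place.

Sum of weights for 'Owner' = 123 + 153 + 147 + 284 + 55 + 46 + 328 = 1136
Total weight = 123 + 153 + 147 + 23 + 284 + 145 + 55 + 349 + 46 + 328 + 230 = 1883
Weighted proportion = 1136 / 1883 = 0.60329262 → 60.329262%

60.3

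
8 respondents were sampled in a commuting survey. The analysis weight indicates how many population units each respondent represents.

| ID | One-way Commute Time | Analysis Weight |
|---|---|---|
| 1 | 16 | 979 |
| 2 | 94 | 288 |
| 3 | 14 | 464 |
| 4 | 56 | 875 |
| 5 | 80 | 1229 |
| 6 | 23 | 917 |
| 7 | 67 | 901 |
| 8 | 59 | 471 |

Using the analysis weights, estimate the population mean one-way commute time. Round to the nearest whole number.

50

Weighted sum = 16×979 + 94×288 + 14×464 + 56×875 + 80×1229 + 23×917 + 67×901 + 59×471
  = 15664 + 27072 + 6496 + 49000 + 98320 + 21091 + 60367 + 27789 = 305799
Sum of weights = 6124
Weighted mean = 305799 / 6124 = 49.93452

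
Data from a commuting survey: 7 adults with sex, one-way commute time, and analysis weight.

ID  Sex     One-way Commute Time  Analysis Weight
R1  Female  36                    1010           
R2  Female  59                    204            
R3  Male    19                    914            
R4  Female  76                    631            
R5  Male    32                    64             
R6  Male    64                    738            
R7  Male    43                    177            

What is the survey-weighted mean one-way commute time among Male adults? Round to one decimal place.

39.2

Male rows: R3, R5, R6, R7
Weighted sum = 19×914 + 32×64 + 64×738 + 43×177
  = 17366 + 2048 + 47232 + 7611 = 74257
Sum of weights = 914 + 64 + 738 + 177 = 1893
Weighted mean = 74257 / 1893 = 39.227153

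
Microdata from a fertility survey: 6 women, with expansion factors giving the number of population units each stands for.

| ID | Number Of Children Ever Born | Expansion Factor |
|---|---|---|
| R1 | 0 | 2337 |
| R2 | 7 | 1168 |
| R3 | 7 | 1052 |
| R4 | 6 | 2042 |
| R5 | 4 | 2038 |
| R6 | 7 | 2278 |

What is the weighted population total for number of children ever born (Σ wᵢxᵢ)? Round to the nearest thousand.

Weighted total = 0×2337 + 7×1168 + 7×1052 + 6×2042 + 4×2038 + 7×2278
  = 51890

52000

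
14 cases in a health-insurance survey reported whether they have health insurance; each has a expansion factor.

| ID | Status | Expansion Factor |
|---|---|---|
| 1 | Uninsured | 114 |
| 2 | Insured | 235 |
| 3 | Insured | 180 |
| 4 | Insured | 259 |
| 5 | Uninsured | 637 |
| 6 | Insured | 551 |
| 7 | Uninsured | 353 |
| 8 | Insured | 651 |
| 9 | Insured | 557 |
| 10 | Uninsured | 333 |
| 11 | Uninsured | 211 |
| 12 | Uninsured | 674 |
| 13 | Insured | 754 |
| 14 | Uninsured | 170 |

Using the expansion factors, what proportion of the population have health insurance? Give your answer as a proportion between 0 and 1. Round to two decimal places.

Sum of weights for 'Insured' = 235 + 180 + 259 + 551 + 651 + 557 + 754 = 3187
Total weight = 5679
Weighted proportion = 3187 / 5679 = 0.56119035

0.56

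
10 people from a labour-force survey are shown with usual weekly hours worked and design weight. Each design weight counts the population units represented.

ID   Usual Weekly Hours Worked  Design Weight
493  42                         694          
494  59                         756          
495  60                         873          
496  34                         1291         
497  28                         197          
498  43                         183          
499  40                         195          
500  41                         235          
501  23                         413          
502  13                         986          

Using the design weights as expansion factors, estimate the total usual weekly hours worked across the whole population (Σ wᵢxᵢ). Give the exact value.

Weighted total = 42×694 + 59×756 + 60×873 + 34×1291 + 28×197 + 43×183 + 40×195 + 41×235 + 23×413 + 13×986
  = 223163

223163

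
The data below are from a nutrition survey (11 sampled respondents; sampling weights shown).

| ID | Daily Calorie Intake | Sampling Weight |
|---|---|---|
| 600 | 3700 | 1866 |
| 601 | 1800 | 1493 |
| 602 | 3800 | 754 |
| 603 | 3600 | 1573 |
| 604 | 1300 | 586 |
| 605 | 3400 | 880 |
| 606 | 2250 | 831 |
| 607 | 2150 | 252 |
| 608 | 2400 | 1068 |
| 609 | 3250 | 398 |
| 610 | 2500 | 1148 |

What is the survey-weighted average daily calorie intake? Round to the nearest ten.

2860

Weighted sum = 31011650
Sum of weights = 1866 + 1493 + 754 + 1573 + 586 + 880 + 831 + 252 + 1068 + 398 + 1148 = 10849
Weighted mean = 31011650 / 10849 = 2858.48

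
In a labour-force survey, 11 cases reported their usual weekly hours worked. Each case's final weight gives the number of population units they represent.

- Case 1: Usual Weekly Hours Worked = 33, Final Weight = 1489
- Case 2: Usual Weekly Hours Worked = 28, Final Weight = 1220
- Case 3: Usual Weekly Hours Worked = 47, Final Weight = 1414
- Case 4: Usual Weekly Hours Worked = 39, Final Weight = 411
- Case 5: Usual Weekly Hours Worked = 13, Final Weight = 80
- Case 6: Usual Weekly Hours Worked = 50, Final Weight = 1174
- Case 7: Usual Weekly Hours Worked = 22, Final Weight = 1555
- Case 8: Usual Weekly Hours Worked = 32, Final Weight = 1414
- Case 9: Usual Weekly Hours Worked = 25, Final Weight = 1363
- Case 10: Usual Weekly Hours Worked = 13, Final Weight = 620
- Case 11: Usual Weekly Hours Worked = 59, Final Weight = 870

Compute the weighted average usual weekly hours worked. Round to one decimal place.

34.3

Weighted sum = 33×1489 + 28×1220 + 47×1414 + 39×411 + 13×80 + 50×1174 + 22×1555 + 32×1414 + 25×1363 + 13×620 + 59×870
  = 49137 + 34160 + 66458 + 16029 + 1040 + 58700 + 34210 + 45248 + 34075 + 8060 + 51330 = 398447
Sum of weights = 11610
Weighted mean = 398447 / 11610 = 34.319294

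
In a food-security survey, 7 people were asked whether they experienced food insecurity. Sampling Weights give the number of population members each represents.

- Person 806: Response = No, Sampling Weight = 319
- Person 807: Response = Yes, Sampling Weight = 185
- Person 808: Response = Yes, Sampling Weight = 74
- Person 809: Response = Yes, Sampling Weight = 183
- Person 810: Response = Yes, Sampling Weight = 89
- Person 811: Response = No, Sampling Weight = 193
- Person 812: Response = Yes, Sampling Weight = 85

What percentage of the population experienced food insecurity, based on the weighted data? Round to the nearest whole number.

Sum of weights for 'Yes' = 185 + 74 + 183 + 89 + 85 = 616
Total weight = 319 + 185 + 74 + 183 + 89 + 193 + 85 = 1128
Weighted proportion = 616 / 1128 = 0.54609929 → 54.609929%

55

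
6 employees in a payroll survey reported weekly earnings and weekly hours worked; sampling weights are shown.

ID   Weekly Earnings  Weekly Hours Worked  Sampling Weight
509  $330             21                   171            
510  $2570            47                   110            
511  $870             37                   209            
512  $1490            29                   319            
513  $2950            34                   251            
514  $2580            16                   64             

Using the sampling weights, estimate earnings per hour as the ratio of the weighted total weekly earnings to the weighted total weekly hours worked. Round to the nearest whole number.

Σ wᵢ·y = 330×171 + 2570×110 + 870×209 + 1490×319 + 2950×251 + 2580×64
  = 56430 + 282700 + 181830 + 475310 + 740450 + 165120 = 1901840
Σ wᵢ·x = 21×171 + 47×110 + 37×209 + 29×319 + 34×251 + 16×64
  = 3591 + 5170 + 7733 + 9251 + 8534 + 1024 = 35303
Ratio = 1901840 / 35303 = 53.871909

54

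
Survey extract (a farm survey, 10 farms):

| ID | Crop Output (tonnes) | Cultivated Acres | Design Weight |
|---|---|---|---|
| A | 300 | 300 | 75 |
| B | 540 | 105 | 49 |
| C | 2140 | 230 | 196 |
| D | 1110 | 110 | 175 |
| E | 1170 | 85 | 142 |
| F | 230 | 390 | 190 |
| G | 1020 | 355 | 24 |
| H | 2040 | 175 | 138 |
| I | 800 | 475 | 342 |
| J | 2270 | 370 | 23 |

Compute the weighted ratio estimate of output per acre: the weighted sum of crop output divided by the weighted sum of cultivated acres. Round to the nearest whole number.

4

Σ wᵢ·y = 1504300
Σ wᵢ·x = 381775
Ratio = 1504300 / 381775 = 3.940279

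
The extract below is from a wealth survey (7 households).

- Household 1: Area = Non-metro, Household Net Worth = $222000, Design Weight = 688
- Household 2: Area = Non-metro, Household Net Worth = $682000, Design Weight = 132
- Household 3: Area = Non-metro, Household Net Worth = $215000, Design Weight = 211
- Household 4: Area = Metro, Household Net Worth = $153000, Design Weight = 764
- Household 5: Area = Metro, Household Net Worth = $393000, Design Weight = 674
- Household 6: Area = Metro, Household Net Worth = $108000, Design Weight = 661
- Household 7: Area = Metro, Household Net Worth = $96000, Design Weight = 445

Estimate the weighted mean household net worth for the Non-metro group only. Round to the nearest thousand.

Non-metro rows: 1, 2, 3
Weighted sum = 222000×688 + 682000×132 + 215000×211
  = 152736000 + 90024000 + 45365000 = 288125000
Sum of weights = 688 + 132 + 211 = 1031
Weighted mean = 288125000 / 1031 = 279461.69

279000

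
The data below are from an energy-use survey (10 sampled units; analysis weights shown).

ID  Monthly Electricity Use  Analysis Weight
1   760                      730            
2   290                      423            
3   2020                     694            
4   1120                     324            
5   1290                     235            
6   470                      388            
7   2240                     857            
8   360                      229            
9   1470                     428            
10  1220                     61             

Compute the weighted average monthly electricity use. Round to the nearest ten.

1290

Weighted sum = 760×730 + 290×423 + 2020×694 + 1120×324 + 1290×235 + 470×388 + 2240×857 + 360×229 + 1470×428 + 1220×61
  = 554800 + 122670 + 1401880 + 362880 + 303150 + 182360 + 1919680 + 82440 + 629160 + 74420 = 5633440
Sum of weights = 730 + 423 + 694 + 324 + 235 + 388 + 857 + 229 + 428 + 61 = 4369
Weighted mean = 5633440 / 4369 = 1289.4118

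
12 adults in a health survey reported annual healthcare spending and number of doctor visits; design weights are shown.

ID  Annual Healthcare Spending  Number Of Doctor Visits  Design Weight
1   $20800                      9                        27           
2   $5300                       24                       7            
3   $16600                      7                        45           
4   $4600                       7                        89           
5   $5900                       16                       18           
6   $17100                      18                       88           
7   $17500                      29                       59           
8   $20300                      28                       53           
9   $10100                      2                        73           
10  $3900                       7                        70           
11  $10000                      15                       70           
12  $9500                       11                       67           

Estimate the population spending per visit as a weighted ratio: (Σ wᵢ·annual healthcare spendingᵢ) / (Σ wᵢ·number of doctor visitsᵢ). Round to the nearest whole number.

885

Σ wᵢ·y = 20800×27 + 5300×7 + 16600×45 + 4600×89 + 5900×18 + 17100×88 + 17500×59 + 20300×53 + 10100×73 + 3900×70 + 10000×70 + 9500×67
  = 561600 + 37100 + 747000 + 409400 + 106200 + 1504800 + 1032500 + 1075900 + 737300 + 273000 + 700000 + 636500 = 7821300
Σ wᵢ·x = 9×27 + 24×7 + 7×45 + 7×89 + 16×18 + 18×88 + 29×59 + 28×53 + 2×73 + 7×70 + 15×70 + 11×67
  = 243 + 168 + 315 + 623 + 288 + 1584 + 1711 + 1484 + 146 + 490 + 1050 + 737 = 8839
Ratio = 7821300 / 8839 = 884.86254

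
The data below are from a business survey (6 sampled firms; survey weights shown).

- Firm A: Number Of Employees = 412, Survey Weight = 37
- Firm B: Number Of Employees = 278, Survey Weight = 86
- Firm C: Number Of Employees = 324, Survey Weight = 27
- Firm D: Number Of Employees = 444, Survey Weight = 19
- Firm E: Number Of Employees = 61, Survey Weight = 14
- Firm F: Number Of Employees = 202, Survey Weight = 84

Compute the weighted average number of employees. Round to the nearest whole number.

278

Weighted sum = 74158
Sum of weights = 267
Weighted mean = 74158 / 267 = 277.74532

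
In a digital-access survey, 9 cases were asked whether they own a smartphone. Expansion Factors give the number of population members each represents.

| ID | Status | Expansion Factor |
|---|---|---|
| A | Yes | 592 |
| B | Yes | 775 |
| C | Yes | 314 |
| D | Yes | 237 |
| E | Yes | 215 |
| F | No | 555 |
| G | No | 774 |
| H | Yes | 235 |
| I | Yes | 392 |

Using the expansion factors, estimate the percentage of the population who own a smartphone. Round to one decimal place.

67.5

Sum of weights for 'Yes' = 592 + 775 + 314 + 237 + 215 + 235 + 392 = 2760
Total weight = 592 + 775 + 314 + 237 + 215 + 555 + 774 + 235 + 392 = 4089
Weighted proportion = 2760 / 4089 = 0.67498166 → 67.498166%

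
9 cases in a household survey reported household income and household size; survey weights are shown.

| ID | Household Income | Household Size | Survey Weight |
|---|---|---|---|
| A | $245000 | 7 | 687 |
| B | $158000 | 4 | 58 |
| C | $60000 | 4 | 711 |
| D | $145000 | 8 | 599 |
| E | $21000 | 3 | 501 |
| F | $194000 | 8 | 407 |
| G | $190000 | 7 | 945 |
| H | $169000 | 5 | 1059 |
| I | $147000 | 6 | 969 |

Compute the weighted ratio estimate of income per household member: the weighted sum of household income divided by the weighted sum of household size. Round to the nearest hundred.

Σ wᵢ·y = 245000×687 + 158000×58 + 60000×711 + 145000×599 + 21000×501 + 194000×407 + 190000×945 + 169000×1059 + 147000×969
  = 168315000 + 9164000 + 42660000 + 86855000 + 10521000 + 78958000 + 179550000 + 178971000 + 142443000 = 897437000
Σ wᵢ·x = 7×687 + 4×58 + 4×711 + 8×599 + 3×501 + 8×407 + 7×945 + 5×1059 + 6×969
  = 4809 + 232 + 2844 + 4792 + 1503 + 3256 + 6615 + 5295 + 5814 = 35160
Ratio = 897437000 / 35160 = 25524.374

25500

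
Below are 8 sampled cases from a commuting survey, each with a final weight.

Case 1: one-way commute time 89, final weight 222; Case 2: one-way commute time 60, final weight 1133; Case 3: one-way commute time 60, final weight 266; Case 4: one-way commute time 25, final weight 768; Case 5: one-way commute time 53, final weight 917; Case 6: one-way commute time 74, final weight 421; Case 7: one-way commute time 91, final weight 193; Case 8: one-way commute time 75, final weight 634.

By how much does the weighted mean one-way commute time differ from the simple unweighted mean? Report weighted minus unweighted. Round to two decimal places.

-7.08

Unweighted sum = 89 + 60 + 60 + 25 + 53 + 74 + 91 + 75 = 527
Unweighted mean = 527 / 8 = 65.875
Weighted sum = 89×222 + 60×1133 + 60×266 + 25×768 + 53×917 + 74×421 + 91×193 + 75×634
  = 19758 + 67980 + 15960 + 19200 + 48601 + 31154 + 17563 + 47550 = 267766
Sum of weights = 222 + 1133 + 266 + 768 + 917 + 421 + 193 + 634 = 4554
Weighted mean = 267766 / 4554 = 58.79798
Difference (weighted minus unweighted) = -7.0770202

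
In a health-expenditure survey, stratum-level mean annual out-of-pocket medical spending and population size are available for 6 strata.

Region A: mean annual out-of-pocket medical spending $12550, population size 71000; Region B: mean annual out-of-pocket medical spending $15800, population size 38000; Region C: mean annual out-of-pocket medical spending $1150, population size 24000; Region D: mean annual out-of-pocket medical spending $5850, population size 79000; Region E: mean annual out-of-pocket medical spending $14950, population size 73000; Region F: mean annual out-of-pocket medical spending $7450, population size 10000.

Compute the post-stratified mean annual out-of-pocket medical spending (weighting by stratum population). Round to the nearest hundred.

Σ Nₕ·x̄ₕ = 12550×71000 + 15800×38000 + 1150×24000 + 5850×79000 + 14950×73000 + 7450×10000
  = 891050000 + 600400000 + 27600000 + 462150000 + 1091350000 + 74500000 = 3147050000
Σ Nₕ = 71000 + 38000 + 24000 + 79000 + 73000 + 10000 = 295000
Overall mean = 3147050000 / 295000 = 10667.966

10700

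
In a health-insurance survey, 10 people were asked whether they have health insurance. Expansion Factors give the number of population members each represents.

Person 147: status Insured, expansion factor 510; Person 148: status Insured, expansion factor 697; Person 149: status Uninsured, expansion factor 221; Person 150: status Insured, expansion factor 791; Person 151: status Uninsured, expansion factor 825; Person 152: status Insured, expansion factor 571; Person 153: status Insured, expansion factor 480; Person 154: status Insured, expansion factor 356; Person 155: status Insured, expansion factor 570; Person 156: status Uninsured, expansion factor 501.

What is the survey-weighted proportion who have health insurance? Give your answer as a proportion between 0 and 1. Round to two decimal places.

0.72

Sum of weights for 'Insured' = 510 + 697 + 791 + 571 + 480 + 356 + 570 = 3975
Total weight = 510 + 697 + 221 + 791 + 825 + 571 + 480 + 356 + 570 + 501 = 5522
Weighted proportion = 3975 / 5522 = 0.71984788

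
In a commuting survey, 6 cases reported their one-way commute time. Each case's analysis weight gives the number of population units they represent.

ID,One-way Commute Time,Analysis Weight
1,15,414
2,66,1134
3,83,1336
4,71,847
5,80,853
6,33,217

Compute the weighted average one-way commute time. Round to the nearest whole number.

Weighted sum = 327480
Sum of weights = 414 + 1134 + 1336 + 847 + 853 + 217 = 4801
Weighted mean = 327480 / 4801 = 68.210789

68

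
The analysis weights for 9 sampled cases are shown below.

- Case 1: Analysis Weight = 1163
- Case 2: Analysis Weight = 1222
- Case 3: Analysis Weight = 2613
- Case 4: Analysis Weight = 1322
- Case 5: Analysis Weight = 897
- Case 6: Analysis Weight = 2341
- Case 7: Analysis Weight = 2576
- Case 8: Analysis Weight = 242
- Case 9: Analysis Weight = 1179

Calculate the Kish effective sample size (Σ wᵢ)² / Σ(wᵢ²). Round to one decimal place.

7.1

Σ wᵢ = 1163 + 1222 + 2613 + 1322 + 897 + 2341 + 2576 + 242 + 1179 = 13555
Σ wᵢ² = 1352569 + 1493284 + 6827769 + 1747684 + 804609 + 5480281 + 6635776 + 58564 + 1390041 = 25790577
n_eff = 13555² / 25790577 = 183738025 / 25790577 = 7.1242309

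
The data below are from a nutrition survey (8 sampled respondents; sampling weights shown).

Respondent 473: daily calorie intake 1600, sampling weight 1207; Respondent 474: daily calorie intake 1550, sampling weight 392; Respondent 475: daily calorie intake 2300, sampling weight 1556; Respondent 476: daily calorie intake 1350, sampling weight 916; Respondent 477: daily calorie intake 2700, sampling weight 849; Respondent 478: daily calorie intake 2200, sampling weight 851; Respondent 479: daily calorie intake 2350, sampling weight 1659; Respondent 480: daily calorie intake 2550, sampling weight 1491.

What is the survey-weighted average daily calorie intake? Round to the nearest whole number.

2154

Weighted sum = 1600×1207 + 1550×392 + 2300×1556 + 1350×916 + 2700×849 + 2200×851 + 2350×1659 + 2550×1491
  = 1931200 + 607600 + 3578800 + 1236600 + 2292300 + 1872200 + 3898650 + 3802050 = 19219400
Sum of weights = 8921
Weighted mean = 19219400 / 8921 = 2154.3997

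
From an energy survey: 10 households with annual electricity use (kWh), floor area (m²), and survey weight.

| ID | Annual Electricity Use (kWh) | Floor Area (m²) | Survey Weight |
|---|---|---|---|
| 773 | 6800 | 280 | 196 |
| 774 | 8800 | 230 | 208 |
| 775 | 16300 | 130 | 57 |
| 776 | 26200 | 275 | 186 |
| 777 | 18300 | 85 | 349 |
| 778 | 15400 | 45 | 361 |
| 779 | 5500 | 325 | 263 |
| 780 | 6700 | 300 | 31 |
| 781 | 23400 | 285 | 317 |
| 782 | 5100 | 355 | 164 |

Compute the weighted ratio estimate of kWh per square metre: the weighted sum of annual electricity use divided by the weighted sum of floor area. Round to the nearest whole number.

Σ wᵢ·y = 6800×196 + 8800×208 + 16300×57 + 26200×186 + 18300×349 + 15400×361 + 5500×263 + 6700×31 + 23400×317 + 5100×164
  = 1332800 + 1830400 + 929100 + 4873200 + 6386700 + 5559400 + 1446500 + 207700 + 7417800 + 836400 = 30820000
Σ wᵢ·x = 280×196 + 230×208 + 130×57 + 275×186 + 85×349 + 45×361 + 325×263 + 300×31 + 285×317 + 355×164
  = 450530
Ratio = 30820000 / 450530 = 68.408319

68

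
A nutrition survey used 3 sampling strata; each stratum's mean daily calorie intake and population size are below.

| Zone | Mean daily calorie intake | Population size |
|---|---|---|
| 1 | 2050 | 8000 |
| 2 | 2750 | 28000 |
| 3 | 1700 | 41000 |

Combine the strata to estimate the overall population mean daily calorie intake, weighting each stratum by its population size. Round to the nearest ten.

Σ Nₕ·x̄ₕ = 2050×8000 + 2750×28000 + 1700×41000
  = 16400000 + 77000000 + 69700000 = 163100000
Σ Nₕ = 77000
Overall mean = 163100000 / 77000 = 2118.1818

2120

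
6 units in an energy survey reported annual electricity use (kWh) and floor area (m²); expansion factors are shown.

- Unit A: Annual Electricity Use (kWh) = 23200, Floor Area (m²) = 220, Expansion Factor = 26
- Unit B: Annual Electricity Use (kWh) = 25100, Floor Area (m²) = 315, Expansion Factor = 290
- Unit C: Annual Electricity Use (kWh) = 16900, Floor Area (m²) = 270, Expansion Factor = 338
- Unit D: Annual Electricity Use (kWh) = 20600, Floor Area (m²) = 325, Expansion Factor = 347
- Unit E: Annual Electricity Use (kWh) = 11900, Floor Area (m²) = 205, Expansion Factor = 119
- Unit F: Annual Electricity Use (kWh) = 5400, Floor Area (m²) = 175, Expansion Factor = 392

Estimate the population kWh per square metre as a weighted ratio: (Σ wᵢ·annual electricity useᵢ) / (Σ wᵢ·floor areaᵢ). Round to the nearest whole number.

Σ wᵢ·y = 23200×26 + 25100×290 + 16900×338 + 20600×347 + 11900×119 + 5400×392
  = 24275500
Σ wᵢ·x = 220×26 + 315×290 + 270×338 + 325×347 + 205×119 + 175×392
  = 5720 + 91350 + 91260 + 112775 + 24395 + 68600 = 394100
Ratio = 24275500 / 394100 = 61.59731

62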